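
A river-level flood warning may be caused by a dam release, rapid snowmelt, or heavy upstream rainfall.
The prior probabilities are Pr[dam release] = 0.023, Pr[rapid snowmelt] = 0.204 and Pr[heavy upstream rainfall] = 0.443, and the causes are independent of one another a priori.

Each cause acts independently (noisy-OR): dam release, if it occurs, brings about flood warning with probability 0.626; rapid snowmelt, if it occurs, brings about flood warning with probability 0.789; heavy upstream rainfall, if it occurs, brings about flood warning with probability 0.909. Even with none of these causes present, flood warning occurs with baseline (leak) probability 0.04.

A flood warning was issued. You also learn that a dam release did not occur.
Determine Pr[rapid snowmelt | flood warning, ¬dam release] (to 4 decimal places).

Pr[rapid snowmelt | flood warning, ¬dam release] ≈ 0.3456

Under noisy-OR, P(flood warning | causes) = 1 − (1−0.04)·∏(1−qᵢ) over the active causes.
P(flood warning | ¬dam release) = 0.04*0.796*0.557 + 0.91264*0.796*0.443 + 0.79744*0.204*0.557 + 0.981567*0.204*0.443 = 0.017735 + 0.321822 + 0.090612 + 0.088706 = 0.518875
Of this, 0.179318 comes from 0.090612 + 0.088706 (the rapid snowmelt=true cases).
Hence the posterior is 0.179318/0.518875 ≈ 0.3456.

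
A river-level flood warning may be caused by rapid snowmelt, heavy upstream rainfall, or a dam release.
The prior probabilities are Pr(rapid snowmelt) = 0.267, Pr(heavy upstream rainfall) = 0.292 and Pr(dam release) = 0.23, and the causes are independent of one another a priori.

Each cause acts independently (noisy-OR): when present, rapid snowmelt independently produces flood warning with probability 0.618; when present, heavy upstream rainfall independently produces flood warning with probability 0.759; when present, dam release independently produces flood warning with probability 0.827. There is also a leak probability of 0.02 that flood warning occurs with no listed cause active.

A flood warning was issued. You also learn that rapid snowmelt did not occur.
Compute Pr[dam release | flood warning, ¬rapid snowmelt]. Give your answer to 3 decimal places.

Under noisy-OR, P(flood warning | causes) = 1 − (1−0.02)·∏(1−qᵢ) over the active causes.
Weight on dam release=true, given the evidence: 0.135232 + 0.064416 = 0.199648
Denominator P(flood warning | ¬rapid snowmelt): 0.02×0.708×0.77 + 0.83046×0.708×0.23 + 0.76382×0.292×0.77 + 0.959141×0.292×0.23 = 0.382288
P(dam release | flood warning, ¬rapid snowmelt) = 0.199648/0.382288 ≈ 0.522

Pr[dam release | flood warning, ¬rapid snowmelt] ≈ 0.522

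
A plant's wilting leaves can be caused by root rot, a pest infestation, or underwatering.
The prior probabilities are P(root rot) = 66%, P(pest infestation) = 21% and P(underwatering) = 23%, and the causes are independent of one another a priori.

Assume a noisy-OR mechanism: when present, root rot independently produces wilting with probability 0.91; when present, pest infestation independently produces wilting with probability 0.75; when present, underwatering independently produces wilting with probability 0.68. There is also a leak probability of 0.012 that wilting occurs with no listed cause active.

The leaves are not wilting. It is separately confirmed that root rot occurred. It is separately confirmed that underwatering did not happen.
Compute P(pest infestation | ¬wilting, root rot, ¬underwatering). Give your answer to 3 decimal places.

Under noisy-OR, P(wilting | causes) = 1 − (1−0.012)·∏(1−qᵢ) over the active causes.
By total probability over both values of pest infestation:
  P(¬wilting | root rot, ¬underwatering) = 0.08892*0.79 + 0.02223*0.21
        = 0.070247 + 0.004668 = 0.074915
Keeping only the pest infestation-present terms gives 0.004668, so
  P(pest infestation | ¬wilting, root rot, ¬underwatering) = 0.004668 / 0.074915 ≈ 0.062

P(pest infestation | ¬wilting, root rot, ¬underwatering) ≈ 0.062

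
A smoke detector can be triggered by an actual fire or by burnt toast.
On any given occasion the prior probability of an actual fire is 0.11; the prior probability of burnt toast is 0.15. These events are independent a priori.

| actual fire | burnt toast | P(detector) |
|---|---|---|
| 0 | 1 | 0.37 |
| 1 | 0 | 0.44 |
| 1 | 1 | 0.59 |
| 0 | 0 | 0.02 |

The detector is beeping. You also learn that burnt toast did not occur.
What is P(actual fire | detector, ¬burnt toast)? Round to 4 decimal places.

P(actual fire | detector, ¬burnt toast) ≈ 0.7311

Sum P(detector|·) weighted by the priors over both values of actual fire:
  P(detector | ¬burnt toast) = 0.02·0.89 + 0.44·0.11
        = 0.017800 + 0.048400 = 0.066200
Configurations with actual fire contribute 0.048400, so
  P(actual fire | detector, ¬burnt toast) = 0.048400 / 0.066200 ≈ 0.7311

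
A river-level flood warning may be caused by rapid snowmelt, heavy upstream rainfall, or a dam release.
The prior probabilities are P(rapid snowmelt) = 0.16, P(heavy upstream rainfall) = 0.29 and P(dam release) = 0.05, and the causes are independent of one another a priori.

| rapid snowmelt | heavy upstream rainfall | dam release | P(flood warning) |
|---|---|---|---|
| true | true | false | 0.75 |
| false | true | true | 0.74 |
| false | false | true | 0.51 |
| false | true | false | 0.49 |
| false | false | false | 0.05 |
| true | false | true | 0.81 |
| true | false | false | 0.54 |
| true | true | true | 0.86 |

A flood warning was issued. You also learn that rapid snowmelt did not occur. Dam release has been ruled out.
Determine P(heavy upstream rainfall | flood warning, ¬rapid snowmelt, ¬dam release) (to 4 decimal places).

P(flood warning | ¬rapid snowmelt, ¬dam release) = 0.05×0.71 + 0.49×0.29 = 0.035500 + 0.142100 = 0.177600
The heavy upstream rainfall-present share is 0.49×0.29 = 0.142100.
So P(heavy upstream rainfall | flood warning, ¬rapid snowmelt, ¬dam release) = 0.142100/0.177600 ≈ 0.8001.

P(heavy upstream rainfall | flood warning, ¬rapid snowmelt, ¬dam release) ≈ 0.8001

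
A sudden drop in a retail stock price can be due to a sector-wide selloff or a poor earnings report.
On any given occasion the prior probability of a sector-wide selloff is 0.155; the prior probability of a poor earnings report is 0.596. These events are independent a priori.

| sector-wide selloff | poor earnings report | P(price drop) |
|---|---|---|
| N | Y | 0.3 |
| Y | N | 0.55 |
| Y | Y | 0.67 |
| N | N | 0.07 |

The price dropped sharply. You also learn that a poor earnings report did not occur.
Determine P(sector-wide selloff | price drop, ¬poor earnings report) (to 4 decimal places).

By total probability over both values of sector-wide selloff:
  P(price drop | ¬poor earnings report) = 0.07·0.845 + 0.55·0.155
        = 0.059150 + 0.085250 = 0.144400
The terms with sector-wide selloff present sum to 0.085250, so
  P(sector-wide selloff | price drop, ¬poor earnings report) = 0.085250 / 0.144400 ≈ 0.5904

P(sector-wide selloff | price drop, ¬poor earnings report) ≈ 0.5904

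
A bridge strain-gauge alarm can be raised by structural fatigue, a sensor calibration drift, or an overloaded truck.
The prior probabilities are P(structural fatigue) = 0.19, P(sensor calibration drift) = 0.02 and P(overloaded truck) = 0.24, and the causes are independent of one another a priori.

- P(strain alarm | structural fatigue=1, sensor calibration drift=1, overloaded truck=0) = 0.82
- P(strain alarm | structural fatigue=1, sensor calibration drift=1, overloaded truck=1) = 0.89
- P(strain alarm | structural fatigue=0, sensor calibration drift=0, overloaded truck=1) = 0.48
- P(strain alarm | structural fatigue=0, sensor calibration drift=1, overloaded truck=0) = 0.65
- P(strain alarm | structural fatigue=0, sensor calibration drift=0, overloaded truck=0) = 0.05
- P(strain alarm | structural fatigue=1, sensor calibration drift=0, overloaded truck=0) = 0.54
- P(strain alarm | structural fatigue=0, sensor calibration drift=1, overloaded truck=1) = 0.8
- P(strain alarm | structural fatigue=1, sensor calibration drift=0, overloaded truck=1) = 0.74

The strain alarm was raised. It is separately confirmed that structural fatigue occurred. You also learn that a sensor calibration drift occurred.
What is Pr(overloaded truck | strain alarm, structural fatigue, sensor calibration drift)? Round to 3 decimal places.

Pr(overloaded truck | strain alarm, structural fatigue, sensor calibration drift) ≈ 0.255

Enumerate both values of overloaded truck and weight by the priors:
  P(strain alarm | structural fatigue, sensor calibration drift) = 0.82×0.76 + 0.89×0.24
        = 0.623200 + 0.213600 = 0.836800
The terms with overloaded truck present sum to 0.213600, so
  P(overloaded truck | strain alarm, structural fatigue, sensor calibration drift) = 0.213600 / 0.836800 ≈ 0.255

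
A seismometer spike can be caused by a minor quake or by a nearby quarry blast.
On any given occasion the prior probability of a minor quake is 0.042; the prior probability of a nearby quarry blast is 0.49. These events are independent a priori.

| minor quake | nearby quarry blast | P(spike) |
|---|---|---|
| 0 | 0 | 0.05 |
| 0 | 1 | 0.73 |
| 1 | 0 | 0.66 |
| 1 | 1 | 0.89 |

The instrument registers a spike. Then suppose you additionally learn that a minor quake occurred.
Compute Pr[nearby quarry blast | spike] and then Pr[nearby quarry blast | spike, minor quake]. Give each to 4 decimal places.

Pr[nearby quarry blast | spike] ≈ 0.9035; Pr[nearby quarry blast | spike, minor quake] ≈ 0.5644

By total probability over the 4 (minor quake, nearby quarry blast) configurations:
  P(spike) = 0.05×0.958×0.51 + 0.73×0.958×0.49 + 0.66×0.042×0.51 + 0.89×0.042×0.49
        = 0.024429 + 0.342677 + 0.014137 + 0.018316 = 0.399559
Configurations with nearby quarry blast contribute 0.360993, so
  P(nearby quarry blast | spike) = 0.360993 / 0.399559 ≈ 0.9035

With the extra evidence:
P(spike | minor quake) = 0.66*0.51 + 0.89*0.49 = 0.336600 + 0.436100 = 0.772700
Of this, 0.436100 comes from 0.89*0.49 (the nearby quarry blast=true cases).
So P(nearby quarry blast | spike, minor quake) = 0.436100/0.772700 ≈ 0.5644.
— minor quake explains away the evidence for nearby quarry blast.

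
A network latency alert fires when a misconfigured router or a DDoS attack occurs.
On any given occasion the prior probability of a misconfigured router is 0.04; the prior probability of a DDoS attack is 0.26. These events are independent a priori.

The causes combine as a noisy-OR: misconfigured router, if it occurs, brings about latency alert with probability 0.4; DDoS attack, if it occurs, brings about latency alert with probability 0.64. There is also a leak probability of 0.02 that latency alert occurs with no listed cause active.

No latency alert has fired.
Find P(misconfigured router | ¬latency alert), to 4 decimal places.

P(misconfigured router | ¬latency alert) ≈ 0.0244

Under noisy-OR, P(latency alert | causes) = 1 − (1−0.02)·∏(1−qᵢ) over the active causes.
P(¬latency alert) = 0.98×0.96×0.74 + 0.3528×0.96×0.26 + 0.588×0.04×0.74 + 0.21168×0.04×0.26 = 0.696192 + 0.088059 + 0.017405 + 0.002201 = 0.803857
Of this, 0.019606 comes from 0.017405 + 0.002201 (the misconfigured router=true cases).
So P(misconfigured router | ¬latency alert) = 0.019606/0.803857 ≈ 0.0244.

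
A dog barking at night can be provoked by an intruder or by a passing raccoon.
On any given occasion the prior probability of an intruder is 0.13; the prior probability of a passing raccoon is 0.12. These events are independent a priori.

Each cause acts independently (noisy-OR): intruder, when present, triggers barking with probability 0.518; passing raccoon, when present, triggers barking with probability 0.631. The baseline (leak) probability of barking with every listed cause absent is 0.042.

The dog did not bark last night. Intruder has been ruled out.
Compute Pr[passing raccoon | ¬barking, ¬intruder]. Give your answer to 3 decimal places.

Under noisy-OR, P(barking | causes) = 1 − (1−0.042)·∏(1−qᵢ) over the active causes.
By total probability over both values of passing raccoon:
  P(¬barking | ¬intruder) = 0.958*0.88 + 0.353502*0.12
        = 0.843040 + 0.042420 = 0.885460
The terms with passing raccoon present sum to 0.042420, so
  P(passing raccoon | ¬barking, ¬intruder) = 0.042420 / 0.885460 ≈ 0.048

Pr[passing raccoon | ¬barking, ¬intruder] ≈ 0.048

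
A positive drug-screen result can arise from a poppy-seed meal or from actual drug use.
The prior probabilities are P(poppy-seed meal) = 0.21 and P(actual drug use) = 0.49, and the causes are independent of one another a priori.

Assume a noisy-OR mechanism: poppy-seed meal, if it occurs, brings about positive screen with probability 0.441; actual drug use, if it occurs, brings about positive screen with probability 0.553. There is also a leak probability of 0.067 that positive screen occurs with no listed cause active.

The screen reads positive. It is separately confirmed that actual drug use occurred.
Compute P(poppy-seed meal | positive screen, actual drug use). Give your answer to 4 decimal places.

P(poppy-seed meal | positive screen, actual drug use) ≈ 0.2591

Under noisy-OR, P(positive screen | causes) = 1 − (1−0.067)·∏(1−qᵢ) over the active causes.
Enumerate both values of poppy-seed meal and weight by the priors:
  P(positive screen | actual drug use) = 0.582949·0.79 + 0.766868·0.21
        = 0.460530 + 0.161042 = 0.621572
Keeping only the poppy-seed meal-present terms gives 0.161042, so
  P(poppy-seed meal | positive screen, actual drug use) = 0.161042 / 0.621572 ≈ 0.2591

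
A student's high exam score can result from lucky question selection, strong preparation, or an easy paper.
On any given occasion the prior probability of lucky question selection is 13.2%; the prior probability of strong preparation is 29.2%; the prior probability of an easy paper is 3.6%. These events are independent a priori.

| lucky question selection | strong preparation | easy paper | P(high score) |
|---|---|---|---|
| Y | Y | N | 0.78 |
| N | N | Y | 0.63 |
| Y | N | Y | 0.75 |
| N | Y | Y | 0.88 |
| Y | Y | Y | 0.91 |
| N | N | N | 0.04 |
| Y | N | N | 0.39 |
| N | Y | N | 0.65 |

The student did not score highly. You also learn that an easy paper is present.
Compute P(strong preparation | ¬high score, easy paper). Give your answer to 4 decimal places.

P(strong preparation | ¬high score, easy paper) ≈ 0.1190

P(¬high score | easy paper) = 0.37*0.868*0.708 + 0.12*0.868*0.292 + 0.25*0.132*0.708 + 0.09*0.132*0.292 = 0.227381 + 0.030415 + 0.023364 + 0.003469 = 0.284629
Of this, 0.033884 comes from 0.030415 + 0.003469 (the strong preparation=true cases).
P(strong preparation | ¬high score, easy paper) = 0.033884 / 0.284629 ≈ 0.1190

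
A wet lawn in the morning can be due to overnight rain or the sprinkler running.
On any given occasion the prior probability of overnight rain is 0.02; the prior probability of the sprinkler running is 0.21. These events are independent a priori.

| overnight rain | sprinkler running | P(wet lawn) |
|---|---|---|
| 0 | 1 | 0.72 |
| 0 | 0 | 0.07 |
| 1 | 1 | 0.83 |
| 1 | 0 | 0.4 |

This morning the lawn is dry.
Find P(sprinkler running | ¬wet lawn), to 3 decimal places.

P(sprinkler running | ¬wet lawn) ≈ 0.074

P(¬wet lawn) = 0.93·0.98·0.79 + 0.28·0.98·0.21 + 0.6·0.02·0.79 + 0.17·0.02·0.21 = 0.720006 + 0.057624 + 0.009480 + 0.000714 = 0.787824
Of this, 0.058338 comes from 0.057624 + 0.000714 (the sprinkler running=true cases).
P(sprinkler running | ¬wet lawn) = 0.058338 / 0.787824 ≈ 0.074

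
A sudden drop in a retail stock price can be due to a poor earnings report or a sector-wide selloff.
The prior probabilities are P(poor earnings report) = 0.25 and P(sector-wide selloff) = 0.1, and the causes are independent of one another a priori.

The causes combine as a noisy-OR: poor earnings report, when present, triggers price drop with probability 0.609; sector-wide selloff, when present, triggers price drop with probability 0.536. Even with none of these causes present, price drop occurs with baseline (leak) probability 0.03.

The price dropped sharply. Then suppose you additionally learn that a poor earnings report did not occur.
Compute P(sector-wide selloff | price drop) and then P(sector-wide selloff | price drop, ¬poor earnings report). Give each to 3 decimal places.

Under noisy-OR, P(price drop | causes) = 1 − (1−0.03)·∏(1−qᵢ) over the active causes.
Sum P(price drop|·) weighted by the priors over the 4 (poor earnings report, sector-wide selloff) configurations:
  P(price drop) = 0.03×0.75×0.9 + 0.54992×0.75×0.1 + 0.62073×0.25×0.9 + 0.824019×0.25×0.1
        = 0.020250 + 0.041244 + 0.139664 + 0.020600 = 0.221758
Configurations with sector-wide selloff contribute 0.061844, so
  P(sector-wide selloff | price drop) = 0.061844 / 0.221758 ≈ 0.279

Now condition on the additional information:
By total probability over both values of sector-wide selloff:
  P(price drop | ¬poor earnings report) = 0.03*0.9 + 0.54992*0.1
        = 0.027000 + 0.054992 = 0.081992
The terms with sector-wide selloff present sum to 0.054992, so
  P(sector-wide selloff | price drop, ¬poor earnings report) = 0.054992 / 0.081992 ≈ 0.671

P(sector-wide selloff | price drop) ≈ 0.279; P(sector-wide selloff | price drop, ¬poor earnings report) ≈ 0.671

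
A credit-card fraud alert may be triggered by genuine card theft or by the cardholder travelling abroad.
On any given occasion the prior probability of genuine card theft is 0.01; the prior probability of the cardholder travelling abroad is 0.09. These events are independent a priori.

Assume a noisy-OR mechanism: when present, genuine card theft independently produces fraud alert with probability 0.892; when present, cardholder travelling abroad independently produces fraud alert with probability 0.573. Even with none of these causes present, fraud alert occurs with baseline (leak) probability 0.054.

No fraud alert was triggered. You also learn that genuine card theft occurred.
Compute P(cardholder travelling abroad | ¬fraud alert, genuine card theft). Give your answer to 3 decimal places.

P(cardholder travelling abroad | ¬fraud alert, genuine card theft) ≈ 0.041

Under noisy-OR, P(fraud alert | causes) = 1 − (1−0.054)·∏(1−qᵢ) over the active causes.
Weight on cardholder travelling abroad=true, given the evidence: 0.043626·0.09 = 0.003926
Denominator P(¬fraud alert | genuine card theft): 0.102168·0.91 + 0.043626·0.09 = 0.096899
Posterior = 0.003926 / 0.096899 ≈ 0.041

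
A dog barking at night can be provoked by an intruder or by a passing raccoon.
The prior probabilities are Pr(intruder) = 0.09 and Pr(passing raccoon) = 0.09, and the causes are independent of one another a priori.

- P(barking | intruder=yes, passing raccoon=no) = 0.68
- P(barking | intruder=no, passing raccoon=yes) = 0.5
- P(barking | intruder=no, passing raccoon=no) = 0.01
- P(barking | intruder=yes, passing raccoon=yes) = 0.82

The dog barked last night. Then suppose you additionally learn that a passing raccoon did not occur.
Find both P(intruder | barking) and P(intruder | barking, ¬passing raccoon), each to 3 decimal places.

P(intruder | barking) ≈ 0.559; P(intruder | barking, ¬passing raccoon) ≈ 0.871

P(barking) = 0.01×0.91×0.91 + 0.5×0.91×0.09 + 0.68×0.09×0.91 + 0.82×0.09×0.09 = 0.008281 + 0.040950 + 0.055692 + 0.006642 = 0.111565
The intruder-present share is 0.055692 + 0.006642 = 0.062334.
P(intruder | barking) = 0.062334 / 0.111565 ≈ 0.559

Now also conditioning on passing raccoon≠true:
Weight on intruder=true, given the evidence: 0.68*0.09 = 0.061200
The normalizing constant is 0.01*0.91 + 0.68*0.09 = 0.070300
P(intruder | barking, ¬passing raccoon) = 0.061200/0.070300 ≈ 0.871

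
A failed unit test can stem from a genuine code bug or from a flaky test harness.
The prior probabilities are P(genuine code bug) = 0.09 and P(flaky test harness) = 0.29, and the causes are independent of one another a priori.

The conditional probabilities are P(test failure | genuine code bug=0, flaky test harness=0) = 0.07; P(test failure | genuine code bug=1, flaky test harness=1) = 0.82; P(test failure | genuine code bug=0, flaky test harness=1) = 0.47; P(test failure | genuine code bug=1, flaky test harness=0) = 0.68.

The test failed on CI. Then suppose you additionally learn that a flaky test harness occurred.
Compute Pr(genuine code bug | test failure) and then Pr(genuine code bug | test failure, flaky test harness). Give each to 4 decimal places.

Pr(genuine code bug | test failure) ≈ 0.2770; Pr(genuine code bug | test failure, flaky test harness) ≈ 0.1472

By total probability over the 4 (genuine code bug, flaky test harness) configurations:
  P(test failure) = 0.07*0.91*0.71 + 0.47*0.91*0.29 + 0.68*0.09*0.71 + 0.82*0.09*0.29
        = 0.045227 + 0.124033 + 0.043452 + 0.021402 = 0.234114
Keeping only the genuine code bug-present terms gives 0.064854, so
  P(genuine code bug | test failure) = 0.064854 / 0.234114 ≈ 0.2770

Now condition on the additional information:
P(test failure | flaky test harness) = 0.47*0.91 + 0.82*0.09 = 0.427700 + 0.073800 = 0.501500
The genuine code bug-present share is 0.82*0.09 = 0.073800.
P(genuine code bug | test failure, flaky test harness) = 0.073800 / 0.501500 ≈ 0.1472
The drop from 0.2770 to 0.1472 is the explaining-away (discounting) effect.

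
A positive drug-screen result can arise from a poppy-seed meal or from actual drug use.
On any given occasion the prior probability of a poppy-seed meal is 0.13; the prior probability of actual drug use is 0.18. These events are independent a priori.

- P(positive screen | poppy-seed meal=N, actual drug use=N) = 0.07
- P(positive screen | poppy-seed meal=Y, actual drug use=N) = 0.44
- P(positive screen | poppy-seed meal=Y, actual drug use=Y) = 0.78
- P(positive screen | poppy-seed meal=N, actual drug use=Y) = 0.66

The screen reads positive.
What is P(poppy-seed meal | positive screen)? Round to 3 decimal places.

P(poppy-seed meal | positive screen) ≈ 0.298

Numerator (weight on configurations with poppy-seed meal): 0.046904 + 0.018252 = 0.065156
Denominator P(positive screen): 0.07*0.87*0.82 + 0.66*0.87*0.18 + 0.44*0.13*0.82 + 0.78*0.13*0.18 = 0.218450
P(poppy-seed meal | positive screen) = 0.065156/0.218450 ≈ 0.298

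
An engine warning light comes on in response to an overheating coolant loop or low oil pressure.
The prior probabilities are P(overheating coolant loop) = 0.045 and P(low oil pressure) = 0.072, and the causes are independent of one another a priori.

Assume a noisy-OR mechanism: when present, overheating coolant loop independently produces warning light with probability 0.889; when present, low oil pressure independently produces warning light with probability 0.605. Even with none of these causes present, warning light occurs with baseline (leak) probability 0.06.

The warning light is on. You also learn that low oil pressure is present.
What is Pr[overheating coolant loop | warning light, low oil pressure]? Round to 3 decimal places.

Under noisy-OR, P(warning light | causes) = 1 − (1−0.06)·∏(1−qᵢ) over the active causes.
For the numerator, keep only overheating coolant loop=true terms: 0.958786*0.045 = 0.043145
Normalizer over all consistent configurations: 0.6287*0.955 + 0.958786*0.045 = 0.643554
Posterior = 0.043145 / 0.643554 ≈ 0.067

Pr[overheating coolant loop | warning light, low oil pressure] ≈ 0.067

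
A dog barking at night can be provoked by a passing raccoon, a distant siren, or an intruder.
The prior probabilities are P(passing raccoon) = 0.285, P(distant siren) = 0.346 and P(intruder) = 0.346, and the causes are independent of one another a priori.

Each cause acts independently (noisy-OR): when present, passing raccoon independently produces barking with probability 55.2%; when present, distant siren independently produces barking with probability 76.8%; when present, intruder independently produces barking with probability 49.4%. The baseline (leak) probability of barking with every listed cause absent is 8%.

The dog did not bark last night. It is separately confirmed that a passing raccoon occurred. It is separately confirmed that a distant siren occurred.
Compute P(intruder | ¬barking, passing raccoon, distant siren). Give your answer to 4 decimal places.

Under noisy-OR, P(barking | causes) = 1 − (1−0.08)·∏(1−qᵢ) over the active causes.
P(¬barking | passing raccoon, distant siren) = 0.095621·0.654 + 0.048384·0.346 = 0.062536 + 0.016741 = 0.079277
Of this, 0.016741 comes from 0.048384·0.346 (the intruder=true cases).
So P(intruder | ¬barking, passing raccoon, distant siren) = 0.016741/0.079277 ≈ 0.2112.

P(intruder | ¬barking, passing raccoon, distant siren) ≈ 0.2112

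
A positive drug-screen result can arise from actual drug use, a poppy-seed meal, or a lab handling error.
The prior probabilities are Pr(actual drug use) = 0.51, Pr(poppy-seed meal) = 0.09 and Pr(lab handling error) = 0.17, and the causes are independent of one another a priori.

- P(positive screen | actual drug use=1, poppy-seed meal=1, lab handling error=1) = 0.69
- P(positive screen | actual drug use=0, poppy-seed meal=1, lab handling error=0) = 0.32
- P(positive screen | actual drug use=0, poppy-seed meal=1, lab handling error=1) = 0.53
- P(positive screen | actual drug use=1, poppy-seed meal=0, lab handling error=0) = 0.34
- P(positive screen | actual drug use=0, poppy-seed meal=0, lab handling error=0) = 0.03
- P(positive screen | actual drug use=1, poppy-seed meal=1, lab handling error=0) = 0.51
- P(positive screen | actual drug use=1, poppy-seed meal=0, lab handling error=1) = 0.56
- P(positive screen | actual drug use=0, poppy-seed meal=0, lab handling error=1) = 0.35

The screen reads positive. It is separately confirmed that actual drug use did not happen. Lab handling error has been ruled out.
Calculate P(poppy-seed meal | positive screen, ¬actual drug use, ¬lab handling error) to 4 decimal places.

P(poppy-seed meal | positive screen, ¬actual drug use, ¬lab handling error) ≈ 0.5134

P(positive screen | ¬actual drug use, ¬lab handling error) = 0.03·0.91 + 0.32·0.09 = 0.027300 + 0.028800 = 0.056100
The poppy-seed meal-present share is 0.32·0.09 = 0.028800.
P(poppy-seed meal | positive screen, ¬actual drug use, ¬lab handling error) = 0.028800 / 0.056100 ≈ 0.5134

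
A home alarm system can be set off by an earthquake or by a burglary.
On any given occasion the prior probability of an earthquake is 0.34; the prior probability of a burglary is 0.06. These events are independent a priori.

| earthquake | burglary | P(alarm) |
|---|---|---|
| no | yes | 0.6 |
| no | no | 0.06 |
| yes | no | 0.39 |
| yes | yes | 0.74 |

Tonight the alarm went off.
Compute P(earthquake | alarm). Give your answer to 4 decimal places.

P(earthquake | alarm) ≈ 0.6962

Sum P(alarm|·) weighted by the priors over the 4 (earthquake, burglary) configurations:
  P(alarm) = 0.06×0.66×0.94 + 0.6×0.66×0.06 + 0.39×0.34×0.94 + 0.74×0.34×0.06
        = 0.037224 + 0.023760 + 0.124644 + 0.015096 = 0.200724
The terms with earthquake present sum to 0.139740, so
  P(earthquake | alarm) = 0.139740 / 0.200724 ≈ 0.6962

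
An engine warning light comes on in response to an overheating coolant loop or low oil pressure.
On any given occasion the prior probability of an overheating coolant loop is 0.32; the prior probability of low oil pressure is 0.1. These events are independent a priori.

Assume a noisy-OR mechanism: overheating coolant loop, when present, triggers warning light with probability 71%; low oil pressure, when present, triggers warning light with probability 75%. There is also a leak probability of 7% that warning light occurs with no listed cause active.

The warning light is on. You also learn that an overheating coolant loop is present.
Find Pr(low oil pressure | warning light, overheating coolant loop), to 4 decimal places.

Under noisy-OR, P(warning light | causes) = 1 − (1−0.07)·∏(1−qᵢ) over the active causes.
P(warning light | overheating coolant loop) = 0.7303*0.9 + 0.932575*0.1 = 0.657270 + 0.093258 = 0.750528
Restricting to configurations with low oil pressure present: 0.932575*0.1 = 0.093258.
So P(low oil pressure | warning light, overheating coolant loop) = 0.093258/0.750528 ≈ 0.1243.

Pr(low oil pressure | warning light, overheating coolant loop) ≈ 0.1243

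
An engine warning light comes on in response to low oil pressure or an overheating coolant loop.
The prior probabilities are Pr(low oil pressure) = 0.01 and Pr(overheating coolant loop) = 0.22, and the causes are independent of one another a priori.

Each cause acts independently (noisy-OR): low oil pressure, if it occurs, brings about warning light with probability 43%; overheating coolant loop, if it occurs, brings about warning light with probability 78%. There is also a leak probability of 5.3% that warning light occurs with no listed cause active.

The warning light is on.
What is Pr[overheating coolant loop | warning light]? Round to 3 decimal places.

Pr[overheating coolant loop | warning light] ≈ 0.797

Under noisy-OR, P(warning light | causes) = 1 − (1−0.053)·∏(1−qᵢ) over the active causes.
For the numerator, keep only overheating coolant loop=true terms: 0.172424 + 0.001939 = 0.174363
Normalizer over all consistent configurations: 0.053×0.99×0.78 + 0.79166×0.99×0.22 + 0.46021×0.01×0.78 + 0.881246×0.01×0.22 = 0.218880
P(overheating coolant loop | warning light) = 0.174363/0.218880 ≈ 0.797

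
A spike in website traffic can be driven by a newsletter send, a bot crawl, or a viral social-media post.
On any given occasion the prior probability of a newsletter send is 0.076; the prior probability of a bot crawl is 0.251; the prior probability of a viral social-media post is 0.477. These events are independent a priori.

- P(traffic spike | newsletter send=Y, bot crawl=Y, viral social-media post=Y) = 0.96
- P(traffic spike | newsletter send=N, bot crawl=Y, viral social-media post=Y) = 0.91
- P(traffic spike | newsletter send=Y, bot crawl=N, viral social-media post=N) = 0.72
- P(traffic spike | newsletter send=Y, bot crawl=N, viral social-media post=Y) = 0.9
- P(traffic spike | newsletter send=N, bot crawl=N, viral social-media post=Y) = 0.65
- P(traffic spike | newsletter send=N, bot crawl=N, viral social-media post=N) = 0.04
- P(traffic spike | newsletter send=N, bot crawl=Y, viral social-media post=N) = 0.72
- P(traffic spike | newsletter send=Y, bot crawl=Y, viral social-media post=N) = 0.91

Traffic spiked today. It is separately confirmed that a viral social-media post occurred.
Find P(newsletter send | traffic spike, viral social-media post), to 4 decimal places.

P(newsletter send | traffic spike, viral social-media post) ≈ 0.0952

Weight on newsletter send=true, given the evidence: 0.051232 + 0.018313 = 0.069545
The normalizing constant is 0.65*0.924*0.749 + 0.91*0.924*0.251 + 0.9*0.076*0.749 + 0.96*0.076*0.251 = 0.730445
P(newsletter send | traffic spike, viral social-media post) = 0.069545/0.730445 ≈ 0.0952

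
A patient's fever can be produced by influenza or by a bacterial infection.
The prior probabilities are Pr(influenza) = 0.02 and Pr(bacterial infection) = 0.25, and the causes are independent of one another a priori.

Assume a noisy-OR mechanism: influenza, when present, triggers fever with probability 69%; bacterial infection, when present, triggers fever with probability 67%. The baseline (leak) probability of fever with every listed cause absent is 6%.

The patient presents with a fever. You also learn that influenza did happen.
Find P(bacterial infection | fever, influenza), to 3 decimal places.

Under noisy-OR, P(fever | causes) = 1 − (1−0.06)·∏(1−qᵢ) over the active causes.
By total probability over both values of bacterial infection:
  P(fever | influenza) = 0.7086×0.75 + 0.903838×0.25
        = 0.531450 + 0.225960 = 0.757410
Configurations with bacterial infection contribute 0.225960, so
  P(bacterial infection | fever, influenza) = 0.225960 / 0.757410 ≈ 0.298

P(bacterial infection | fever, influenza) ≈ 0.298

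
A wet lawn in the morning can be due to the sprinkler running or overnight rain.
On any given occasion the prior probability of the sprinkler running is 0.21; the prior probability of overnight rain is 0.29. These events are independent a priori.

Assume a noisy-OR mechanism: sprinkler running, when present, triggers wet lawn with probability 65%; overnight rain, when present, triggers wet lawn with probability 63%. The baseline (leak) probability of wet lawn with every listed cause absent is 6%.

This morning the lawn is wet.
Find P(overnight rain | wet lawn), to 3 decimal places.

P(overnight rain | wet lawn) ≈ 0.603

Under noisy-OR, P(wet lawn | causes) = 1 − (1−0.06)·∏(1−qᵢ) over the active causes.
Sum P(wet lawn|·) weighted by the priors over the 4 (sprinkler running, overnight rain) configurations:
  P(wet lawn) = 0.06*0.79*0.71 + 0.6522*0.79*0.29 + 0.671*0.21*0.71 + 0.87827*0.21*0.29
        = 0.033654 + 0.149419 + 0.100046 + 0.053487 = 0.336606
Keeping only the overnight rain-present terms gives 0.202906, so
  P(overnight rain | wet lawn) = 0.202906 / 0.336606 ≈ 0.603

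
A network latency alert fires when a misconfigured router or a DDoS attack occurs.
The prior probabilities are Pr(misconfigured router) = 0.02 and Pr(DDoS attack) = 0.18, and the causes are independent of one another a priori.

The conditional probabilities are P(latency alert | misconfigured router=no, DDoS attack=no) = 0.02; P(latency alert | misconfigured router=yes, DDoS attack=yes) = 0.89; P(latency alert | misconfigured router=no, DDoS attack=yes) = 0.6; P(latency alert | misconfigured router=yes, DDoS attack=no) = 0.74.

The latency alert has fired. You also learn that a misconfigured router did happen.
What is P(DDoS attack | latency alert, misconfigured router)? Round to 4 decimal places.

P(DDoS attack | latency alert, misconfigured router) ≈ 0.2089

Enumerate both values of DDoS attack and weight by the priors:
  P(latency alert | misconfigured router) = 0.74*0.82 + 0.89*0.18
        = 0.606800 + 0.160200 = 0.767000
Keeping only the DDoS attack-present terms gives 0.160200, so
  P(DDoS attack | latency alert, misconfigured router) = 0.160200 / 0.767000 ≈ 0.2089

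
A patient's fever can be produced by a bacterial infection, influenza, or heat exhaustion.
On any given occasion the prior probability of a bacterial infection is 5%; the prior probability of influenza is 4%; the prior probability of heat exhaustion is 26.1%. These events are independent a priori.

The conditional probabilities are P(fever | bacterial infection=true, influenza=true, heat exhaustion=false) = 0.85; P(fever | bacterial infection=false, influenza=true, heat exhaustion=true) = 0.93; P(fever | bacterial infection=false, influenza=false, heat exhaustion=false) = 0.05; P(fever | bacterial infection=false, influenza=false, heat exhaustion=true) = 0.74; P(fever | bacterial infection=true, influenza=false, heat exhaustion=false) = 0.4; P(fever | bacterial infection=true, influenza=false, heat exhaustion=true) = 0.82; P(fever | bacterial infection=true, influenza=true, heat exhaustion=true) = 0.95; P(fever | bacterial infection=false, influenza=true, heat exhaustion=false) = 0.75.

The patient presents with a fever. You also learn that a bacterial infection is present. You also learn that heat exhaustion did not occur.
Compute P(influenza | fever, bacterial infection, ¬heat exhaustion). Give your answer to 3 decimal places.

P(influenza | fever, bacterial infection, ¬heat exhaustion) ≈ 0.081

For the numerator, keep only influenza=true terms: 0.85·0.04 = 0.034000
Denominator P(fever | bacterial infection, ¬heat exhaustion): 0.4·0.96 + 0.85·0.04 = 0.418000
P(influenza | fever, bacterial infection, ¬heat exhaustion) = 0.034000/0.418000 ≈ 0.081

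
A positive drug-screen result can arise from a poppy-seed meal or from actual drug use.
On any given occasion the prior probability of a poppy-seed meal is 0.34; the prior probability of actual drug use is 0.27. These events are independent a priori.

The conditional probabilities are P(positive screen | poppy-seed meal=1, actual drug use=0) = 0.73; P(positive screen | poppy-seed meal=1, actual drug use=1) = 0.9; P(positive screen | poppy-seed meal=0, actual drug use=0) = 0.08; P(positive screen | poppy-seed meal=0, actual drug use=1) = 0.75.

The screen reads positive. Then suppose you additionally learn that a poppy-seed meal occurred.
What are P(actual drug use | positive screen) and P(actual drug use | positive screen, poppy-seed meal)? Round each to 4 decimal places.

P(actual drug use | positive screen) ≈ 0.4960; P(actual drug use | positive screen, poppy-seed meal) ≈ 0.3132

P(positive screen) = 0.08·0.66·0.73 + 0.75·0.66·0.27 + 0.73·0.34·0.73 + 0.9·0.34·0.27 = 0.038544 + 0.133650 + 0.181186 + 0.082620 = 0.436000
Of this, 0.216270 comes from 0.133650 + 0.082620 (the actual drug use=true cases).
Hence the posterior is 0.216270/0.436000 ≈ 0.4960.

Now also conditioning on poppy-seed meal=true:
Enumerate both values of actual drug use and weight by the priors:
  P(positive screen | poppy-seed meal) = 0.73·0.73 + 0.9·0.27
        = 0.532900 + 0.243000 = 0.775900
The terms with actual drug use present sum to 0.243000, so
  P(actual drug use | positive screen, poppy-seed meal) = 0.243000 / 0.775900 ≈ 0.3132
This is intercausal reasoning (explaining away): once poppy-seed meal accounts for the positive screen, actual drug use becomes less likely.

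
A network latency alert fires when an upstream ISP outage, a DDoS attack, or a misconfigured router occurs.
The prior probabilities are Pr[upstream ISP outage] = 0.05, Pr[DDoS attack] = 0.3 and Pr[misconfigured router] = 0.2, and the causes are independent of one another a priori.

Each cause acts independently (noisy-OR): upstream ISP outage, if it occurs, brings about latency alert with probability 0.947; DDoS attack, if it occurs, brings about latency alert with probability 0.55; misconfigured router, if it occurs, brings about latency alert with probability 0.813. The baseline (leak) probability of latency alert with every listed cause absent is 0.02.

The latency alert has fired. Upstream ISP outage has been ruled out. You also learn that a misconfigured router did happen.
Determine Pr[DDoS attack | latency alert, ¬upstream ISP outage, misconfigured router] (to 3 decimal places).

Under noisy-OR, P(latency alert | causes) = 1 − (1−0.02)·∏(1−qᵢ) over the active causes.
P(latency alert | ¬upstream ISP outage, misconfigured router) = 0.81674×0.7 + 0.917533×0.3 = 0.571718 + 0.275260 = 0.846978
The DDoS attack-present share is 0.917533×0.3 = 0.275260.
So P(DDoS attack | latency alert, ¬upstream ISP outage, misconfigured router) = 0.275260/0.846978 ≈ 0.325.

Pr[DDoS attack | latency alert, ¬upstream ISP outage, misconfigured router] ≈ 0.325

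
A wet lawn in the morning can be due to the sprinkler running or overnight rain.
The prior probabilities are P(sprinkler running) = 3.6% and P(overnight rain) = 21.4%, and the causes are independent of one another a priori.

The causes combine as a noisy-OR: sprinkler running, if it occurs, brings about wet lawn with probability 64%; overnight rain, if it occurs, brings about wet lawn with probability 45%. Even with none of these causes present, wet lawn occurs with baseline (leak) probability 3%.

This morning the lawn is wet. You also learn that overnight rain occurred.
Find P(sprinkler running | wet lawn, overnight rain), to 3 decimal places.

Under noisy-OR, P(wet lawn | causes) = 1 − (1−0.03)·∏(1−qᵢ) over the active causes.
P(wet lawn | overnight rain) = 0.4665*0.964 + 0.80794*0.036 = 0.449706 + 0.029086 = 0.478792
Of this, 0.029086 comes from 0.80794*0.036 (the sprinkler running=true cases).
Hence the posterior is 0.029086/0.478792 ≈ 0.061.

P(sprinkler running | wet lawn, overnight rain) ≈ 0.061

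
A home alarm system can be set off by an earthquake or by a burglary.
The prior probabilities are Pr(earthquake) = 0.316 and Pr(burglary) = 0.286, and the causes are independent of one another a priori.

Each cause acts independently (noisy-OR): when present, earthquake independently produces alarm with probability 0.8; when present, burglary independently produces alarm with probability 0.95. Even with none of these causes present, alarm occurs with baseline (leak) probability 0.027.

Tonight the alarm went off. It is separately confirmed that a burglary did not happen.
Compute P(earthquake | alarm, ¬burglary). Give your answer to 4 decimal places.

Under noisy-OR, P(alarm | causes) = 1 − (1−0.027)·∏(1−qᵢ) over the active causes.
P(alarm | ¬burglary) = 0.027·0.684 + 0.8054·0.316 = 0.018468 + 0.254506 = 0.272974
Restricting to configurations with earthquake present: 0.8054·0.316 = 0.254506.
So P(earthquake | alarm, ¬burglary) = 0.254506/0.272974 ≈ 0.9323.

P(earthquake | alarm, ¬burglary) ≈ 0.9323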